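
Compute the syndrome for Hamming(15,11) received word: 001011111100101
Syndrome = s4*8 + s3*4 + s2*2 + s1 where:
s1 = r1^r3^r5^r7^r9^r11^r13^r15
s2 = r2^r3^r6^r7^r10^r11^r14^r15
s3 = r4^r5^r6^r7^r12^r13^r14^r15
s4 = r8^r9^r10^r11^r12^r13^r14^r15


s1=0, s2=1, s3=1, s4=1

Syndrome = 14 (error at position 14)


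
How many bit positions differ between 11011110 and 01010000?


XOR: 10001110
Count of 1s: 4

4


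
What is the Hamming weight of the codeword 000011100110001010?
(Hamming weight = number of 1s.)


Counting 1s in 000011100110001010

7


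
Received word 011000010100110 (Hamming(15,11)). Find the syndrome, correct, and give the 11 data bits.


Syndrome = 0: no error detected

Data: 10000100110 (no errors)


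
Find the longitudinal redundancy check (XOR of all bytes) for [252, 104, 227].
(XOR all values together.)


XOR chain: 252 ^ 104 ^ 227 = 119

119


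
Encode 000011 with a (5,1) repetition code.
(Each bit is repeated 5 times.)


Each bit -> 5 copies

000000000000000000001111111111


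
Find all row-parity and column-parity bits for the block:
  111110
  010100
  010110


Row parities: 101
Column parities: 111100

Row P: 101, Col P: 111100, Corner: 0


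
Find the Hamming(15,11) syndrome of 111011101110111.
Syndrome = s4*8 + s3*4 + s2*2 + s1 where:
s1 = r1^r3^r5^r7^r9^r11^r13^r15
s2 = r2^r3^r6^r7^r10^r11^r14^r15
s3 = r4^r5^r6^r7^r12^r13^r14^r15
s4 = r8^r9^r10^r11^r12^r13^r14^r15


s1=0, s2=0, s3=0, s4=0

Syndrome = 0 (no error)


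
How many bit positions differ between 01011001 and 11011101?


XOR: 10000100
Count of 1s: 2

2


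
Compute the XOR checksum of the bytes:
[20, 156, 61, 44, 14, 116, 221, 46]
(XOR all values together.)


XOR chain: 20 ^ 156 ^ 61 ^ 44 ^ 14 ^ 116 ^ 221 ^ 46 = 16

16


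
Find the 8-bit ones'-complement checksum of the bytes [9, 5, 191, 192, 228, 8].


Sum = 633 mod 256 = 121
Complement = 134

134


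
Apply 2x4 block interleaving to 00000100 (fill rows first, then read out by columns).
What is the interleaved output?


Matrix:
  0000
  0100
Read columns: 00010000

00010000


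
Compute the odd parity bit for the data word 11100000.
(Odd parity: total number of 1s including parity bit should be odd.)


Number of 1s in data: 3
Parity bit: 0

0


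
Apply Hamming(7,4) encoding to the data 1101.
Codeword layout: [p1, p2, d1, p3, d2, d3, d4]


Parity bits: p1=1, p2=0, p3=0

1010101


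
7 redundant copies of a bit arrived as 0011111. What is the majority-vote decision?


Ones: 5 out of 7
Threshold: 4

1 (5/7 voted 1)


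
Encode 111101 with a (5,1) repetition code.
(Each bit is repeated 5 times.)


Each bit -> 5 copies

111111111111111111110000011111


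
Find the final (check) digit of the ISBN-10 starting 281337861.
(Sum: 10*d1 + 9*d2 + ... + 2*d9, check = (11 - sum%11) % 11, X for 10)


Weighted sum: 226
226 mod 11 = 6

Check digit: 5


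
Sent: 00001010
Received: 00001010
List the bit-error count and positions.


XOR: 00000000

0 errors (received matches sent)


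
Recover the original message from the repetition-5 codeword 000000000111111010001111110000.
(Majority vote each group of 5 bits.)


Groups: 00000, 00001, 11111, 01000, 11111, 10000
Majority votes: 001010

001010


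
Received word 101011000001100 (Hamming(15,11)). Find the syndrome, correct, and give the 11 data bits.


Syndrome = 0: no error detected

Data: 11100001100 (no errors)


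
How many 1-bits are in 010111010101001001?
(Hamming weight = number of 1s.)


Counting 1s in 010111010101001001

9


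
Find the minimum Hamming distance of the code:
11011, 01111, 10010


Comparing all pairs, minimum distance: 2
Can detect 1 errors, correct 0 errors

2


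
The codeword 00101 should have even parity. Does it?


Number of 1s: 2

Yes, parity is correct (2 ones)


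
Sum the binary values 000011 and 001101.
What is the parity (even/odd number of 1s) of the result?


000011 = 3
001101 = 13
Sum = 16 = 10000
1s count = 1

odd parity (1 ones in 10000)


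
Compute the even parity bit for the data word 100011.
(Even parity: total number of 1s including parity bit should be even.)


Number of 1s in data: 3
Parity bit: 1

1


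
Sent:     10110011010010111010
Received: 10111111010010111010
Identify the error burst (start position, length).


XOR: 00001100000000000000

Burst at position 4, length 2


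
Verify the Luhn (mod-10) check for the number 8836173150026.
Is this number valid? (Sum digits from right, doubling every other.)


Luhn sum = 47
47 mod 10 = 7

Invalid (Luhn sum mod 10 = 7)


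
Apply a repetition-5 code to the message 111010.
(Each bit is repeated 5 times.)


Each bit -> 5 copies

111111111111111000001111100000


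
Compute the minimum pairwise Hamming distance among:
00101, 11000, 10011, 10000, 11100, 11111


Comparing all pairs, minimum distance: 1
Can detect 0 errors, correct 0 errors

1


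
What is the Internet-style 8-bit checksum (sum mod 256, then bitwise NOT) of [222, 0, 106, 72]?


Sum = 400 mod 256 = 144
Complement = 111

111


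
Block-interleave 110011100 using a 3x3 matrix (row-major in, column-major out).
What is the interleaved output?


Matrix:
  110
  011
  100
Read columns: 101110010

101110010


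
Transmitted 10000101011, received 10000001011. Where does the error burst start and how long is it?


XOR: 00000100000

Burst at position 5, length 1


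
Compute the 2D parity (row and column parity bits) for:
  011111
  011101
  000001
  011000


Row parities: 1010
Column parities: 011011

Row P: 1010, Col P: 011011, Corner: 0


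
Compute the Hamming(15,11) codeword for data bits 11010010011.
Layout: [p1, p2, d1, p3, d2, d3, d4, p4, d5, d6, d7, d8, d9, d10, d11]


Parity bits: p1=1, p2=1, p3=0, p4=1

111010110010011


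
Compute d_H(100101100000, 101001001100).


XOR: 001100101100
Count of 1s: 5

5


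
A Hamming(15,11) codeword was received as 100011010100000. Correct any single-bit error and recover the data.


Syndrome = 0: no error detected

Data: 01100100000 (no errors)


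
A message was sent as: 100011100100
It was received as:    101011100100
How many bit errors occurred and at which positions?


XOR: 001000000000

1 error(s) at position(s): 2


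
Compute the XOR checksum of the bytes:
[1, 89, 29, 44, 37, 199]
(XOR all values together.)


XOR chain: 1 ^ 89 ^ 29 ^ 44 ^ 37 ^ 199 = 139

139


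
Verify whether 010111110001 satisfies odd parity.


Number of 1s: 7

Yes, parity is correct (7 ones)


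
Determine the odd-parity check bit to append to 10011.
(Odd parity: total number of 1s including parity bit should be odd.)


Number of 1s in data: 3
Parity bit: 0

0


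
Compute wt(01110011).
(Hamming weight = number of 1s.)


Counting 1s in 01110011

5


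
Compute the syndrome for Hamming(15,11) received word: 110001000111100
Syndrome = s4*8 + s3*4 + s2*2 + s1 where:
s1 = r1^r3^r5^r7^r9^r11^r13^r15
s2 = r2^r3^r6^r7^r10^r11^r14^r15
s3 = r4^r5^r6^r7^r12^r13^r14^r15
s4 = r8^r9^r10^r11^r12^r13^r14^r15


s1=1, s2=0, s3=1, s4=0

Syndrome = 5 (error at position 5)


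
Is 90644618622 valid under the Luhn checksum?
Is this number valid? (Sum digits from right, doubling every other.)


Luhn sum = 50
50 mod 10 = 0

Valid (Luhn sum mod 10 = 0)


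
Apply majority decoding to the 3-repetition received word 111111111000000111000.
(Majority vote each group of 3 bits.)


Groups: 111, 111, 111, 000, 000, 111, 000
Majority votes: 1110010

1110010


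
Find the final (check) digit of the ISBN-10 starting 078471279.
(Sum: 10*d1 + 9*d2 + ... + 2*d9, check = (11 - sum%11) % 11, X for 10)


Weighted sum: 249
249 mod 11 = 7

Check digit: 4


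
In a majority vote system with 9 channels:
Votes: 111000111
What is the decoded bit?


Ones: 6 out of 9
Threshold: 5

1 (6/9 voted 1)


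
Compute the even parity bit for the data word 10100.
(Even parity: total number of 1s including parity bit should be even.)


Number of 1s in data: 2
Parity bit: 0

0


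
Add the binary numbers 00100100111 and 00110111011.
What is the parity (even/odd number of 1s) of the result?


00100100111 = 295
00110111011 = 443
Sum = 738 = 1011100010
1s count = 5

odd parity (5 ones in 1011100010)


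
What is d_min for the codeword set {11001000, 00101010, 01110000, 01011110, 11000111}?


Comparing all pairs, minimum distance: 4
Can detect 3 errors, correct 1 errors

4


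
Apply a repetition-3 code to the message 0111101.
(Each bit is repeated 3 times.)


Each bit -> 3 copies

000111111111111000111


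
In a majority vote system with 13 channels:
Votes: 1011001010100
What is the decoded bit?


Ones: 6 out of 13
Threshold: 7

0 (6/13 voted 1)


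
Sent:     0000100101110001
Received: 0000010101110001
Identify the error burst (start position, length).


XOR: 0000110000000000

Burst at position 4, length 2


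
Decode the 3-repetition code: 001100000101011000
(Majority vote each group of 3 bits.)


Groups: 001, 100, 000, 101, 011, 000
Majority votes: 000110

000110


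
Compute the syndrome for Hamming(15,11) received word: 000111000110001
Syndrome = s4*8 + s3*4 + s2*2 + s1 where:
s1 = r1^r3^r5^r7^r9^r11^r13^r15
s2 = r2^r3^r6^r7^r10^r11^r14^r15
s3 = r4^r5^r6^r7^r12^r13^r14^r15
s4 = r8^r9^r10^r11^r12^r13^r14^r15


s1=1, s2=0, s3=0, s4=1

Syndrome = 9 (error at position 9)


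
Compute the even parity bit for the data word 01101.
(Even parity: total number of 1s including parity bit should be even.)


Number of 1s in data: 3
Parity bit: 1

1


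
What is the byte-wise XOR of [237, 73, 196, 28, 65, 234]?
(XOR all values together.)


XOR chain: 237 ^ 73 ^ 196 ^ 28 ^ 65 ^ 234 = 215

215


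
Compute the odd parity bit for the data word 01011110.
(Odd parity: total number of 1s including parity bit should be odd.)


Number of 1s in data: 5
Parity bit: 0

0


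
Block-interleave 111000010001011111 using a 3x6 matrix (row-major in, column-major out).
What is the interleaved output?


Matrix:
  111000
  010001
  011111
Read columns: 100111101001001011

100111101001001011


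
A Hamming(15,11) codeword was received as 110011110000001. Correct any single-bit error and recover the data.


Syndrome = 0: no error detected

Data: 01110000001 (no errors)


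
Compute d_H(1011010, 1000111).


XOR: 0011101
Count of 1s: 4

4


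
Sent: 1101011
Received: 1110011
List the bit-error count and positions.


XOR: 0011000

2 error(s) at position(s): 2, 3


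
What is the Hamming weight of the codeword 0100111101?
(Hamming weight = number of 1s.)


Counting 1s in 0100111101

6


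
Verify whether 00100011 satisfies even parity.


Number of 1s: 3

No, parity error (3 ones)


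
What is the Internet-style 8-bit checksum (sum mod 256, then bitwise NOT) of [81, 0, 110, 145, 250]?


Sum = 586 mod 256 = 74
Complement = 181

181


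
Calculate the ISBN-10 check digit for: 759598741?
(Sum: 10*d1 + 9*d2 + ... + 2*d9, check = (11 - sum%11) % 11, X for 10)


Weighted sum: 358
358 mod 11 = 6

Check digit: 5


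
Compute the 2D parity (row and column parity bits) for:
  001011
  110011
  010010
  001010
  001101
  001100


Row parities: 100010
Column parities: 100001

Row P: 100010, Col P: 100001, Corner: 0


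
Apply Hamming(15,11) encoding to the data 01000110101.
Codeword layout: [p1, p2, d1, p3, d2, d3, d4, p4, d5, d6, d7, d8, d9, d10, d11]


Parity bits: p1=0, p2=1, p3=1, p4=0

010110000110101


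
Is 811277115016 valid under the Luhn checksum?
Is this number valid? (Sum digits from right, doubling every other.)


Luhn sum = 36
36 mod 10 = 6

Invalid (Luhn sum mod 10 = 6)


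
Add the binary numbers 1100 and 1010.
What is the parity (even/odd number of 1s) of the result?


1100 = 12
1010 = 10
Sum = 22 = 10110
1s count = 3

odd parity (3 ones in 10110)


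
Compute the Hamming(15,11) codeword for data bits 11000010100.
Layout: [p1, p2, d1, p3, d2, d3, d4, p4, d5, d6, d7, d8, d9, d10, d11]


Parity bits: p1=0, p2=0, p3=0, p4=0

001010000010100


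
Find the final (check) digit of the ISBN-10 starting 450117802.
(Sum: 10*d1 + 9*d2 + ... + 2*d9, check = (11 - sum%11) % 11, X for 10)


Weighted sum: 169
169 mod 11 = 4

Check digit: 7


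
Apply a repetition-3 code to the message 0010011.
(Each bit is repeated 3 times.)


Each bit -> 3 copies

000000111000000111111


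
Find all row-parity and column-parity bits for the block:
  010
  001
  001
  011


Row parities: 1110
Column parities: 001

Row P: 1110, Col P: 001, Corner: 1


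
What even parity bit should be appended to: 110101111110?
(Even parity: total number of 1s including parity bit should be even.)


Number of 1s in data: 9
Parity bit: 1

1


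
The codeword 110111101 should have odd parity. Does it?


Number of 1s: 7

Yes, parity is correct (7 ones)


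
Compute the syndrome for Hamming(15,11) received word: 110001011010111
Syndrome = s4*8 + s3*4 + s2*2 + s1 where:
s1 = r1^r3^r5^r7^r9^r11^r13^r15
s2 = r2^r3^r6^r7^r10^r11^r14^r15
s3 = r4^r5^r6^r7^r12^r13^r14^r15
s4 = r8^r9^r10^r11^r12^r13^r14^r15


s1=1, s2=1, s3=0, s4=0

Syndrome = 3 (error at position 3)


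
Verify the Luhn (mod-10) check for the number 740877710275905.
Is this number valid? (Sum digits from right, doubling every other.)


Luhn sum = 69
69 mod 10 = 9

Invalid (Luhn sum mod 10 = 9)


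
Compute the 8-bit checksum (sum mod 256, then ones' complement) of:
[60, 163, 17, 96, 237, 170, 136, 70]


Sum = 949 mod 256 = 181
Complement = 74

74


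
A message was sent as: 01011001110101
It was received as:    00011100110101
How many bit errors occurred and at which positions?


XOR: 01000101000000

3 error(s) at position(s): 1, 5, 7


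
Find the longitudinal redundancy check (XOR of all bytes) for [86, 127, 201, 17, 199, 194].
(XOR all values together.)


XOR chain: 86 ^ 127 ^ 201 ^ 17 ^ 199 ^ 194 = 244

244


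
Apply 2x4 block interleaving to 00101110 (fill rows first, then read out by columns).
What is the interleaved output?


Matrix:
  0010
  1110
Read columns: 01011100

01011100


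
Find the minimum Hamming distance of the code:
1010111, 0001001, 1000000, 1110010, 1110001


Comparing all pairs, minimum distance: 2
Can detect 1 errors, correct 0 errors

2


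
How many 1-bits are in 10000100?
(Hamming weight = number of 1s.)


Counting 1s in 10000100

2


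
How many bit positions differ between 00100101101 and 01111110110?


XOR: 01011011011
Count of 1s: 7

7


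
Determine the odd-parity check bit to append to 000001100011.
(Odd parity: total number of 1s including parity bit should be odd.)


Number of 1s in data: 4
Parity bit: 1

1


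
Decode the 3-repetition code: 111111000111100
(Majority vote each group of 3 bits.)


Groups: 111, 111, 000, 111, 100
Majority votes: 11010

11010


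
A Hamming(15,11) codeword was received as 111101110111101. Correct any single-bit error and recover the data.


Syndrome = 2: error at position 2

Data: 10110111101 (corrected bit 2)


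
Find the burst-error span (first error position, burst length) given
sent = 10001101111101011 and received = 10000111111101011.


XOR: 00001010000000000

Burst at position 4, length 3


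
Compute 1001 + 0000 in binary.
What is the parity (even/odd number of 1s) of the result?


1001 = 9
0000 = 0
Sum = 9 = 1001
1s count = 2

even parity (2 ones in 1001)


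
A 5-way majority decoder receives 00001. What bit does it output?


Ones: 1 out of 5
Threshold: 3

0 (1/5 voted 1)


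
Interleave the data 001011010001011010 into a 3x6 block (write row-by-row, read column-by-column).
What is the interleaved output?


Matrix:
  001011
  010001
  011010
Read columns: 000011101000101110

000011101000101110


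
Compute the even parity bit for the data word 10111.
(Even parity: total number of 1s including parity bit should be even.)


Number of 1s in data: 4
Parity bit: 0

0


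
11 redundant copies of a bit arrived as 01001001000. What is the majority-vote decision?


Ones: 3 out of 11
Threshold: 6

0 (3/11 voted 1)


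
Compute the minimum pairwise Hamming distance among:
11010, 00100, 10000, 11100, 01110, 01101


Comparing all pairs, minimum distance: 2
Can detect 1 errors, correct 0 errors

2


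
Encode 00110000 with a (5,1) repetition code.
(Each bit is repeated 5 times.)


Each bit -> 5 copies

0000000000111111111100000000000000000000


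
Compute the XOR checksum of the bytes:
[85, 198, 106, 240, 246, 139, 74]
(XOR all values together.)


XOR chain: 85 ^ 198 ^ 106 ^ 240 ^ 246 ^ 139 ^ 74 = 62

62


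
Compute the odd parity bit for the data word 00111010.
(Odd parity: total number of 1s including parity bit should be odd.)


Number of 1s in data: 4
Parity bit: 1

1


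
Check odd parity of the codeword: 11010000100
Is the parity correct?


Number of 1s: 4

No, parity error (4 ones)


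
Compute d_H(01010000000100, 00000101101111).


XOR: 01010101101011
Count of 1s: 8

8


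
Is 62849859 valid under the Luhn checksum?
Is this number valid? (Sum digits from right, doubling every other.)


Luhn sum = 43
43 mod 10 = 3

Invalid (Luhn sum mod 10 = 3)


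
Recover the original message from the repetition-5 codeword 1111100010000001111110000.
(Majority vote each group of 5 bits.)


Groups: 11111, 00010, 00000, 11111, 10000
Majority votes: 10010

10010


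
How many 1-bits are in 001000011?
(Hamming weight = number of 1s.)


Counting 1s in 001000011

3


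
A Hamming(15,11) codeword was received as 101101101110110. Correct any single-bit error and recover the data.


Syndrome = 12: error at position 12

Data: 10111111110 (corrected bit 12)


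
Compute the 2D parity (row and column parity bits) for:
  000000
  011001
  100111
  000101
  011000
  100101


Row parities: 010001
Column parities: 000110

Row P: 010001, Col P: 000110, Corner: 0


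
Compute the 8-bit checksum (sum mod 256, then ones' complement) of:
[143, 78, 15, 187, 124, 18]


Sum = 565 mod 256 = 53
Complement = 202

202


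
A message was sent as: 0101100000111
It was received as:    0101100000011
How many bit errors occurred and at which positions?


XOR: 0000000000100

1 error(s) at position(s): 10


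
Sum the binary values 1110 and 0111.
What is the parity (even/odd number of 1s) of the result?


1110 = 14
0111 = 7
Sum = 21 = 10101
1s count = 3

odd parity (3 ones in 10101)


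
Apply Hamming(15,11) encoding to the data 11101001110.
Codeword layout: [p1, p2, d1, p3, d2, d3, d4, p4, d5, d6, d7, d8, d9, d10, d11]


Parity bits: p1=0, p2=1, p3=1, p4=0

011111001001110


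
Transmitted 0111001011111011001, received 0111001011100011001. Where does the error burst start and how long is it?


XOR: 0000000000011000000

Burst at position 11, length 2


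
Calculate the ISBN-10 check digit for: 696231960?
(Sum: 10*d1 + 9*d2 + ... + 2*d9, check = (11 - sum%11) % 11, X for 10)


Weighted sum: 280
280 mod 11 = 5

Check digit: 6


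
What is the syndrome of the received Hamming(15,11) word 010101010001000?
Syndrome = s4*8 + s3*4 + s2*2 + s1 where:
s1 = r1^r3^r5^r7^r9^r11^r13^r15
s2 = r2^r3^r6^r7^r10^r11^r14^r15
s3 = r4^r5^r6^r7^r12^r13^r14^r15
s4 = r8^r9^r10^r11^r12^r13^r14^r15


s1=0, s2=0, s3=1, s4=0

Syndrome = 4 (error at position 4)


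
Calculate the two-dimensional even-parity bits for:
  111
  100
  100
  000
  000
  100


Row parities: 111001
Column parities: 011

Row P: 111001, Col P: 011, Corner: 0


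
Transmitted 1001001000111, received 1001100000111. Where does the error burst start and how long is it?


XOR: 0000101000000

Burst at position 4, length 3


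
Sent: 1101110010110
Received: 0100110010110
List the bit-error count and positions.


XOR: 1001000000000

2 error(s) at position(s): 0, 3


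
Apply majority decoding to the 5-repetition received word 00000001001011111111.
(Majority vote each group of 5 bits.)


Groups: 00000, 00100, 10111, 11111
Majority votes: 0011

0011


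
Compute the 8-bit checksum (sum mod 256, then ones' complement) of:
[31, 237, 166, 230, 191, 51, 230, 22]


Sum = 1158 mod 256 = 134
Complement = 121

121


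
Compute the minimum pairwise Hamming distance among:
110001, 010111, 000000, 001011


Comparing all pairs, minimum distance: 3
Can detect 2 errors, correct 1 errors

3


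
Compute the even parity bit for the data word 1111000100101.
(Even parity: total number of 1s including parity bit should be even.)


Number of 1s in data: 7
Parity bit: 1

1


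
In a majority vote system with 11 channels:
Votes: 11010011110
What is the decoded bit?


Ones: 7 out of 11
Threshold: 6

1 (7/11 voted 1)


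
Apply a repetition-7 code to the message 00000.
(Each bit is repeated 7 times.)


Each bit -> 7 copies

00000000000000000000000000000000000


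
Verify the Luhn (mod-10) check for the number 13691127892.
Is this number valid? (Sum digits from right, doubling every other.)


Luhn sum = 51
51 mod 10 = 1

Invalid (Luhn sum mod 10 = 1)


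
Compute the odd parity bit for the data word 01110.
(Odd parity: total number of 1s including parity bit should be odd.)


Number of 1s in data: 3
Parity bit: 0

0


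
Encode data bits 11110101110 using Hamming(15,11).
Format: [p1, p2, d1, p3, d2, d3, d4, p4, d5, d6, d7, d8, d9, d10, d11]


Parity bits: p1=0, p2=1, p3=0, p4=0

011011100101110


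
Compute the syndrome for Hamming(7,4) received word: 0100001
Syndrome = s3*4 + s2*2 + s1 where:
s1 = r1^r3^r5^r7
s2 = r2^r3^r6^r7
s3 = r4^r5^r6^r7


s1=1, s2=0, s3=1

Syndrome = 5 (error at position 5)


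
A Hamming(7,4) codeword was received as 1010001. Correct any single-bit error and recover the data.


Syndrome = 5: error at position 5

Data: 1101 (corrected bit 5)


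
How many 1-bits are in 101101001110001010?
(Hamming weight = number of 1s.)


Counting 1s in 101101001110001010

9


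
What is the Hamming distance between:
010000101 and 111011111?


XOR: 101011010
Count of 1s: 5

5


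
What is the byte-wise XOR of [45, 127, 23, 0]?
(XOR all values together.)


XOR chain: 45 ^ 127 ^ 23 ^ 0 = 69

69


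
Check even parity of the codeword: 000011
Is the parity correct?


Number of 1s: 2

Yes, parity is correct (2 ones)


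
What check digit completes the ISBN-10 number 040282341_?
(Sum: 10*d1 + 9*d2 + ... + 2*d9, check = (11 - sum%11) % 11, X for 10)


Weighted sum: 134
134 mod 11 = 2

Check digit: 9


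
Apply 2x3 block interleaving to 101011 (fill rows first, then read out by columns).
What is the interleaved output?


Matrix:
  101
  011
Read columns: 100111

100111


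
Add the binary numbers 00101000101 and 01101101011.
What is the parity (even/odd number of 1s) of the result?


00101000101 = 325
01101101011 = 875
Sum = 1200 = 10010110000
1s count = 4

even parity (4 ones in 10010110000)


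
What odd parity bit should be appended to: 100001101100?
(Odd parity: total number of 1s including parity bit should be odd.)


Number of 1s in data: 5
Parity bit: 0

0


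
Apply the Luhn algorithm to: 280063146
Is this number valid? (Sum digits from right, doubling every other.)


Luhn sum = 36
36 mod 10 = 6

Invalid (Luhn sum mod 10 = 6)


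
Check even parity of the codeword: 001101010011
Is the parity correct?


Number of 1s: 6

Yes, parity is correct (6 ones)


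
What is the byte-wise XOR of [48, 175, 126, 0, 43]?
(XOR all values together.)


XOR chain: 48 ^ 175 ^ 126 ^ 0 ^ 43 = 202

202


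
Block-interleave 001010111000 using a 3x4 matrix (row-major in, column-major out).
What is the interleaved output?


Matrix:
  0010
  1011
  1000
Read columns: 011000110010

011000110010


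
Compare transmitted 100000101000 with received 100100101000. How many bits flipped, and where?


XOR: 000100000000

1 error(s) at position(s): 3


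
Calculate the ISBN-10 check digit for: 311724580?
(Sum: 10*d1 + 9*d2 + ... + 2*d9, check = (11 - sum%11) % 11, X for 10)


Weighted sum: 172
172 mod 11 = 7

Check digit: 4


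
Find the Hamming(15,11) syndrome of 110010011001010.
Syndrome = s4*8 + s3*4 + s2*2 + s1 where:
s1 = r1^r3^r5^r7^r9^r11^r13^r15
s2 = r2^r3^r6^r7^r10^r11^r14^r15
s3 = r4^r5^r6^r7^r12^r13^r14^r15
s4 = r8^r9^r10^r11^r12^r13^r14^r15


s1=1, s2=0, s3=1, s4=0

Syndrome = 5 (error at position 5)


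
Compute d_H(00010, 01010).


XOR: 01000
Count of 1s: 1

1


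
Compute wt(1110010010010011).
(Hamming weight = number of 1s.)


Counting 1s in 1110010010010011

8


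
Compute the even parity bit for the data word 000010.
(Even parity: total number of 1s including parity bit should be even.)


Number of 1s in data: 1
Parity bit: 1

1


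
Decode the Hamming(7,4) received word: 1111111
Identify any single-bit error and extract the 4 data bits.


Syndrome = 0: no error detected

Data: 1111 (no errors)


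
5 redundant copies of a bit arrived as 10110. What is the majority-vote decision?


Ones: 3 out of 5
Threshold: 3

1 (3/5 voted 1)


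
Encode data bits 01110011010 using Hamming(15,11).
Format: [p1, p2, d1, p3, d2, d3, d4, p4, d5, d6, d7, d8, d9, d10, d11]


Parity bits: p1=1, p2=0, p3=1, p4=1

100111110011010


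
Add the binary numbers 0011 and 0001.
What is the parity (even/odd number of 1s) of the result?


0011 = 3
0001 = 1
Sum = 4 = 100
1s count = 1

odd parity (1 ones in 100)


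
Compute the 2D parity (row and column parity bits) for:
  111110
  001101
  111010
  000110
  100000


Row parities: 11001
Column parities: 101111

Row P: 11001, Col P: 101111, Corner: 1


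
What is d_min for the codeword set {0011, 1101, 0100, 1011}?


Comparing all pairs, minimum distance: 1
Can detect 0 errors, correct 0 errors

1


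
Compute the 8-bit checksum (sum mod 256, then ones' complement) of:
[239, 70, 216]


Sum = 525 mod 256 = 13
Complement = 242

242


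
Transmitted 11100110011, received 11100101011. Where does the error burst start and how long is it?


XOR: 00000011000

Burst at position 6, length 2


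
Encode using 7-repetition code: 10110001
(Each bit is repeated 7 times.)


Each bit -> 7 copies

11111110000000111111111111110000000000000000000001111111


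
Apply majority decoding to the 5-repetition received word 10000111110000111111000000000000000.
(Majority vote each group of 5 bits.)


Groups: 10000, 11111, 00001, 11111, 00000, 00000, 00000
Majority votes: 0101000

0101000


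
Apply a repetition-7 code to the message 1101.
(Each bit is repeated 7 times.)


Each bit -> 7 copies

1111111111111100000001111111


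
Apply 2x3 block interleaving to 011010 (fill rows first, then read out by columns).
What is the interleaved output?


Matrix:
  011
  010
Read columns: 001110

001110


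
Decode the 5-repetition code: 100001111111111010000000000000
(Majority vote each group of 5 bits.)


Groups: 10000, 11111, 11111, 01000, 00000, 00000
Majority votes: 011000

011000


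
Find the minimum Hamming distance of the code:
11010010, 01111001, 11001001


Comparing all pairs, minimum distance: 3
Can detect 2 errors, correct 1 errors

3


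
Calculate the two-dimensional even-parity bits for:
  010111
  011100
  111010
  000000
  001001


Row parities: 01000
Column parities: 111000

Row P: 01000, Col P: 111000, Corner: 1


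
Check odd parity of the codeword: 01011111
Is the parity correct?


Number of 1s: 6

No, parity error (6 ones)


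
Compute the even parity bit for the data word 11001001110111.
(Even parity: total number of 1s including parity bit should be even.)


Number of 1s in data: 9
Parity bit: 1

1


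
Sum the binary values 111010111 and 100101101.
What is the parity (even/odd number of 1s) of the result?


111010111 = 471
100101101 = 301
Sum = 772 = 1100000100
1s count = 3

odd parity (3 ones in 1100000100)


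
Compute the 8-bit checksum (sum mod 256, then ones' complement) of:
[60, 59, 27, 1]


Sum = 147 mod 256 = 147
Complement = 108

108


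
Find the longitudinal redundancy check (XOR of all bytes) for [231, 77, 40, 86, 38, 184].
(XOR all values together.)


XOR chain: 231 ^ 77 ^ 40 ^ 86 ^ 38 ^ 184 = 74

74


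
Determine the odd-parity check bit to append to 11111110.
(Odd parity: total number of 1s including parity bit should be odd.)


Number of 1s in data: 7
Parity bit: 0

0


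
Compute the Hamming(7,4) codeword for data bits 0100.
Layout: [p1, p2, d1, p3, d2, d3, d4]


Parity bits: p1=1, p2=0, p3=1

1001100


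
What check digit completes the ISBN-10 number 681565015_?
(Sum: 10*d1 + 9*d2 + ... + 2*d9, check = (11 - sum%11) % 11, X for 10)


Weighted sum: 249
249 mod 11 = 7

Check digit: 4


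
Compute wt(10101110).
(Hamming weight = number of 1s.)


Counting 1s in 10101110

5


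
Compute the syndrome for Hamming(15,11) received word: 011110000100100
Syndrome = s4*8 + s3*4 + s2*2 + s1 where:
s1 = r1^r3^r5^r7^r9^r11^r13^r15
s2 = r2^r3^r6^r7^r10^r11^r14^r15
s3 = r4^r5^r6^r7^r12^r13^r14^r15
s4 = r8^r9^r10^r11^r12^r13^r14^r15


s1=1, s2=1, s3=1, s4=0

Syndrome = 7 (error at position 7)


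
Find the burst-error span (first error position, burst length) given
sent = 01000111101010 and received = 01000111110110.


XOR: 00000000011100

Burst at position 9, length 3


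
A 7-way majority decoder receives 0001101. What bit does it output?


Ones: 3 out of 7
Threshold: 4

0 (3/7 voted 1)


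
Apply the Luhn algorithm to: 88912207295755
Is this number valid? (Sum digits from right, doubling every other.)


Luhn sum = 65
65 mod 10 = 5

Invalid (Luhn sum mod 10 = 5)


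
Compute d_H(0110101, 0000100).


XOR: 0110001
Count of 1s: 3

3


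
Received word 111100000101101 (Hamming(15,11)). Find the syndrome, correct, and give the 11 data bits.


Syndrome = 0: no error detected

Data: 10000101101 (no errors)


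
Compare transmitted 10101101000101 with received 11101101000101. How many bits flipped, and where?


XOR: 01000000000000

1 error(s) at position(s): 1


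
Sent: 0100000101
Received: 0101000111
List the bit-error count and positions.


XOR: 0001000010

2 error(s) at position(s): 3, 8


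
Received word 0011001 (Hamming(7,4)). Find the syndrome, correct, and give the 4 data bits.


Syndrome = 0: no error detected

Data: 1001 (no errors)


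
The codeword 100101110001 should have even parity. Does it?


Number of 1s: 6

Yes, parity is correct (6 ones)


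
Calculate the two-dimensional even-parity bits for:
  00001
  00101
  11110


Row parities: 100
Column parities: 11010

Row P: 100, Col P: 11010, Corner: 1


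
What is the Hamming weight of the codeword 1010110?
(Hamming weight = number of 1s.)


Counting 1s in 1010110

4


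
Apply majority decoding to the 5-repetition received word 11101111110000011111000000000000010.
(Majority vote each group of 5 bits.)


Groups: 11101, 11111, 00000, 11111, 00000, 00000, 00010
Majority votes: 1101000

1101000


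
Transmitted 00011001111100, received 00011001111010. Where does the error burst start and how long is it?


XOR: 00000000000110

Burst at position 11, length 2


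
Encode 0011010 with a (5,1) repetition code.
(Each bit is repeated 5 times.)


Each bit -> 5 copies

00000000001111111111000001111100000


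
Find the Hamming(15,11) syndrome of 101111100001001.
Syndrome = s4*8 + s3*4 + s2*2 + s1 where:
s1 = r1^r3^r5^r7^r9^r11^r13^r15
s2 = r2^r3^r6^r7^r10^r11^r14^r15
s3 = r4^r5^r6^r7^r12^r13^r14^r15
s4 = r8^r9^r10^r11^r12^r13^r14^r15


s1=1, s2=0, s3=0, s4=0

Syndrome = 1 (error at position 1)


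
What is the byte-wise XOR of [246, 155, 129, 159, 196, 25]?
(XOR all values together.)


XOR chain: 246 ^ 155 ^ 129 ^ 159 ^ 196 ^ 25 = 174

174


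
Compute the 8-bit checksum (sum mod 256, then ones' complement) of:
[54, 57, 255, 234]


Sum = 600 mod 256 = 88
Complement = 167

167


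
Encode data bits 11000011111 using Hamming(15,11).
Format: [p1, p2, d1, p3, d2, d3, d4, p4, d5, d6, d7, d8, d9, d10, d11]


Parity bits: p1=1, p2=0, p3=1, p4=1

101110010011111


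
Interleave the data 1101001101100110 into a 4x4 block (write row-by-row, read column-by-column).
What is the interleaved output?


Matrix:
  1101
  0011
  0110
  0110
Read columns: 1000101101111100

1000101101111100


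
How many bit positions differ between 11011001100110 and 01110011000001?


XOR: 10101010100111
Count of 1s: 8

8


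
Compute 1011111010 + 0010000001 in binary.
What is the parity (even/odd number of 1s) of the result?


1011111010 = 762
0010000001 = 129
Sum = 891 = 1101111011
1s count = 8

even parity (8 ones in 1101111011)


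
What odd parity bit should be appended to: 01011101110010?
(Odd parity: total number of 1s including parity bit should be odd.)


Number of 1s in data: 8
Parity bit: 1

1


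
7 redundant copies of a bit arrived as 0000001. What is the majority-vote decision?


Ones: 1 out of 7
Threshold: 4

0 (1/7 voted 1)


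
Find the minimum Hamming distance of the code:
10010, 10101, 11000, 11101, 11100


Comparing all pairs, minimum distance: 1
Can detect 0 errors, correct 0 errors

1


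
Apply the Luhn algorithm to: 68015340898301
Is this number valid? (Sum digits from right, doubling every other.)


Luhn sum = 51
51 mod 10 = 1

Invalid (Luhn sum mod 10 = 1)


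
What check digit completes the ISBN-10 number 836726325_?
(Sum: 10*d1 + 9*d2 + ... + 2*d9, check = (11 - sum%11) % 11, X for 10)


Weighted sum: 274
274 mod 11 = 10

Check digit: 1


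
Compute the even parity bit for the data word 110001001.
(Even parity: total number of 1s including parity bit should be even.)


Number of 1s in data: 4
Parity bit: 0

0


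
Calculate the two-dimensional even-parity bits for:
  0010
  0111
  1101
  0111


Row parities: 1111
Column parities: 1111

Row P: 1111, Col P: 1111, Corner: 0


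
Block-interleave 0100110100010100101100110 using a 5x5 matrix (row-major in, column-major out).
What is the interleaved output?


Matrix:
  01001
  10100
  01010
  01011
  00110
Read columns: 0100010110010010011110010

0100010110010010011110010


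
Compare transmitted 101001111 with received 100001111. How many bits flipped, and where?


XOR: 001000000

1 error(s) at position(s): 2


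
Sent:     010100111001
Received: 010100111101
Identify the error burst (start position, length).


XOR: 000000000100

Burst at position 9, length 1


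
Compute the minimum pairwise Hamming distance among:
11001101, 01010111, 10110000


Comparing all pairs, minimum distance: 4
Can detect 3 errors, correct 1 errors

4


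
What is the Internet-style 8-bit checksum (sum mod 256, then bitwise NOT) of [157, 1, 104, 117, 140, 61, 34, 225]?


Sum = 839 mod 256 = 71
Complement = 184

184


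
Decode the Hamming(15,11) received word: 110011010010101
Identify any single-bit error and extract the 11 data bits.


Syndrome = 1: error at position 1

Data: 01100010101 (corrected bit 1)


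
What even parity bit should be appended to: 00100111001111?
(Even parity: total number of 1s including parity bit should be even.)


Number of 1s in data: 8
Parity bit: 0

0


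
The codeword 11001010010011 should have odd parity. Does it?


Number of 1s: 7

Yes, parity is correct (7 ones)


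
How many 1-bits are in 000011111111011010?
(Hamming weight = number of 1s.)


Counting 1s in 000011111111011010

11


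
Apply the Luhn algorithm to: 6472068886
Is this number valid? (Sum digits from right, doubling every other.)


Luhn sum = 48
48 mod 10 = 8

Invalid (Luhn sum mod 10 = 8)


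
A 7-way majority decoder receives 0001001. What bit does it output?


Ones: 2 out of 7
Threshold: 4

0 (2/7 voted 1)


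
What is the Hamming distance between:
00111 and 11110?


XOR: 11001
Count of 1s: 3

3


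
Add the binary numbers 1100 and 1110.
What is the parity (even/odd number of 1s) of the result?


1100 = 12
1110 = 14
Sum = 26 = 11010
1s count = 3

odd parity (3 ones in 11010)


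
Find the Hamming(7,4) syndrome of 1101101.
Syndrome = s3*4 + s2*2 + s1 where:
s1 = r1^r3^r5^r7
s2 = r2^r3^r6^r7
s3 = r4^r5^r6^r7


s1=1, s2=0, s3=1

Syndrome = 5 (error at position 5)


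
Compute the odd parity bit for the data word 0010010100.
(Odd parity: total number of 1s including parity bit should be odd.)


Number of 1s in data: 3
Parity bit: 0

0


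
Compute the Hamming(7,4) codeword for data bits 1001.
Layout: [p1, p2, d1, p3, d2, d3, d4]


Parity bits: p1=0, p2=0, p3=1

0011001


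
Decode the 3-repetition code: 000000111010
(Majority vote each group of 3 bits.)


Groups: 000, 000, 111, 010
Majority votes: 0010

0010


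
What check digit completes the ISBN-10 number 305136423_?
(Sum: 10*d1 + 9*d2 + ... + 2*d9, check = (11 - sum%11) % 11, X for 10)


Weighted sum: 153
153 mod 11 = 10

Check digit: 1


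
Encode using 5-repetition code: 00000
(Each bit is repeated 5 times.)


Each bit -> 5 copies

0000000000000000000000000


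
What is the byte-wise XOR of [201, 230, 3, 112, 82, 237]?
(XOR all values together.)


XOR chain: 201 ^ 230 ^ 3 ^ 112 ^ 82 ^ 237 = 227

227


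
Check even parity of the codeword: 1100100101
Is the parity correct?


Number of 1s: 5

No, parity error (5 ones)


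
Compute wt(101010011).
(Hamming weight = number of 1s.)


Counting 1s in 101010011

5


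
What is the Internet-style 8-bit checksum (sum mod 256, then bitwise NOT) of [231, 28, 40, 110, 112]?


Sum = 521 mod 256 = 9
Complement = 246

246


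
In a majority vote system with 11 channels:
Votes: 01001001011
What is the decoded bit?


Ones: 5 out of 11
Threshold: 6

0 (5/11 voted 1)


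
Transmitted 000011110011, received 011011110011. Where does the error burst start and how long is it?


XOR: 011000000000

Burst at position 1, length 2


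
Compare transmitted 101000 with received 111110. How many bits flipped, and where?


XOR: 010110

3 error(s) at position(s): 1, 3, 4


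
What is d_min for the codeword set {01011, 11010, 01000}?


Comparing all pairs, minimum distance: 2
Can detect 1 errors, correct 0 errors

2


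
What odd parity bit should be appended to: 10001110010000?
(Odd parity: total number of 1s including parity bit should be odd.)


Number of 1s in data: 5
Parity bit: 0

0


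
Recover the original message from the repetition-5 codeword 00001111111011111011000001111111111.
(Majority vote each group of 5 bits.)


Groups: 00001, 11111, 10111, 11011, 00000, 11111, 11111
Majority votes: 0111011

0111011


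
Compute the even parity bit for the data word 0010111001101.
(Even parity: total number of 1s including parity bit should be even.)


Number of 1s in data: 7
Parity bit: 1

1


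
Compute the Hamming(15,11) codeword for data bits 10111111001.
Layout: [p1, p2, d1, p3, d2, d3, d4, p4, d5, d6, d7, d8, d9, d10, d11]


Parity bits: p1=1, p2=0, p3=0, p4=1

101001111111001


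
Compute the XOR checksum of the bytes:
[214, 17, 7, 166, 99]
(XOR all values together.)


XOR chain: 214 ^ 17 ^ 7 ^ 166 ^ 99 = 5

5


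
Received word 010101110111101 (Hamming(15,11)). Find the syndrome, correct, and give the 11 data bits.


Syndrome = 0: no error detected

Data: 00110111101 (no errors)
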